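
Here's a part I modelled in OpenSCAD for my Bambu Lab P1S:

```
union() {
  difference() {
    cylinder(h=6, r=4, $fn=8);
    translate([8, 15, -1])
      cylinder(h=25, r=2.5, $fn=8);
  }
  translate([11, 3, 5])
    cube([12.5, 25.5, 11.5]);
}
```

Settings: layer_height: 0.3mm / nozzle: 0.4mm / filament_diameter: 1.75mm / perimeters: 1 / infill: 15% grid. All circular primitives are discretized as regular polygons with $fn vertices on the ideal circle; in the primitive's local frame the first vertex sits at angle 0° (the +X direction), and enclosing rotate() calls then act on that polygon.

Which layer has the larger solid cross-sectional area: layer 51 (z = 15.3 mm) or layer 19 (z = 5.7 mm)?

layer 19 (z = 5.7 mm)

Layer 51 (z = 15.3): the cylinder is absent (z outside [0, 6]); the cylinder at (8, 15): section is a regular 8-gon, circumradius r=2.5 (area = (8/2)·2.500²·sin(360°/8) = 17.68 mm²); Taking the first minus the rest: the first operand is absent here, so nothing remains; the 12.5×25.5 cube at (11, 3) contributes its full rectangle (area 318.75 mm²); Taking the union: only the 12.5×25.5 cube at (11, 3) is present, so the union is just that shape — area = 318.75 mm². So its area = 318.75 mm². Layer 19 (z = 5.7): the r=4 cylinder gives a regular 8-gon of circumradius 4 (constant along its height) (area = (8/2)·4.000²·sin(360°/8) = 45.25 mm²); the r=2.5 cylinder at (8, 15) gives a regular 8-gon of circumradius 2.5 (constant along its height) (area = (8/2)·2.500²·sin(360°/8) = 17.68 mm²); Taking the first minus the rest: starting from the r=4 cylinder (45.25 mm²), the r=2.5 cylinder at (8, 15) misses the remaining region (no effect) — area = 45.25 mm²; the cube at (11, 3) is present — its section is the full 12.5×25.5 rectangle (area 318.75 mm²); Taking the union: the 2 present regions are separate (no shared area or edge), so areas and boundary lengths simply add and each stays a separate island — area = 364.00 mm². So its area = 364.00 mm². Layer 19 is larger (364.00 vs 318.75 mm²).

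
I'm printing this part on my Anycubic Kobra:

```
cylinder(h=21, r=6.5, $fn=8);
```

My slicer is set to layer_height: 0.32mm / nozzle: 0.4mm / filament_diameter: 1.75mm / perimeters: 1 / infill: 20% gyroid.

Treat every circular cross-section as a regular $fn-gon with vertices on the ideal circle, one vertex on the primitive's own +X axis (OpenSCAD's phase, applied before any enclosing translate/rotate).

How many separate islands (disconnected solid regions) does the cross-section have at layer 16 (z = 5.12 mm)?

1

At z = 5.12 mm: the r=6.5 cylinder gives a regular 8-gon of circumradius 6.5 (constant along its height). Overall, the cross-section is a single solid region. Island count = 1.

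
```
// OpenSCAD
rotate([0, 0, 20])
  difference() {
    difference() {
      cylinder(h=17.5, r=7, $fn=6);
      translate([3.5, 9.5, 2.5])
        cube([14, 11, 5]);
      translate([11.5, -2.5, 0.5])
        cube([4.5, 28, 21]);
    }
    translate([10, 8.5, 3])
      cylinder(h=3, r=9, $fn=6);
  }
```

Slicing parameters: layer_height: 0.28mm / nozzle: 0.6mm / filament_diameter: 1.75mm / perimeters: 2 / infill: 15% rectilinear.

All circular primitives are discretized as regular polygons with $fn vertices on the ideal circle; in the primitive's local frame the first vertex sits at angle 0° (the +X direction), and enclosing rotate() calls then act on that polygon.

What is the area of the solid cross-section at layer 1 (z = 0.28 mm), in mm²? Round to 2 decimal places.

127.31 mm²

At z = 0.28 mm: the r=7 cylinder contributes a regular 6-gon of circumradius 7 (area = (6/2)·7.000²·sin(360°/6) = 127.31 mm²); the cube at (3.5, 9.5) is not intersected at this z (z outside [2.5, 7.5]); the cube at (11.5, -2.5) is not intersected at this z (z outside [0.5, 21.5]); Taking the first minus the rest: none of the subtracted shapes is present at this height, so the r=7 cylinder is unchanged — area = 127.31 mm²; the cylinder at (10, 8.5) is not intersected at this z (z outside [3, 6]); Taking the first minus the rest: none of the subtracted shapes is present at this height, so that combined region is unchanged — area = 127.31 mm²; (rotated 20° about Z; rotation is an isometry so areas/perimeters/island counts are preserved). Overall, the cross-section is a single solid region. Net area = 127.31 mm².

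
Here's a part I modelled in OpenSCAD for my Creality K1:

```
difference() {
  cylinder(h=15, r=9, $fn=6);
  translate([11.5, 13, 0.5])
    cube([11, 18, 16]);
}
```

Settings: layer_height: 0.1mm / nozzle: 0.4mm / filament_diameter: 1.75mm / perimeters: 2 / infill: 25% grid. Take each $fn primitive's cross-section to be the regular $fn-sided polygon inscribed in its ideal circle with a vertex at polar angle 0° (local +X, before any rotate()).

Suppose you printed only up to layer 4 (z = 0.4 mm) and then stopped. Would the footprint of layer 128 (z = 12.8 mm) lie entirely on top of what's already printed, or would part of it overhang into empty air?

entirely on top

Compare the two slices. At z = 0.4: the cylinder: section is a regular 6-gon, circumradius r=9 (area = (6/2)·9.000²·sin(360°/6) = 210.44 mm²); the cube at (11.5, 13) is not intersected at this z (z outside [0.5, 16.5]); Taking the first minus the rest: none of the subtracted shapes is present at this height, so the r=9 cylinder is unchanged — area = 210.44 mm². At z = 12.8: the r=9 cylinder contributes a regular 6-gon of circumradius 9 (area = (6/2)·9.000²·sin(360°/6) = 210.44 mm²); the cube at (11.5, 13) is present — its section is the full 11×18 rectangle (area 198.00 mm²); Subtracting the remaining from the first: starting from the r=9 cylinder (210.44 mm²), the 11×18 cube at (11.5, 13) misses the remaining region (no effect) — area = 210.44 mm². Checking containment: the cross-section at z = 12.8 is a subset of the cross-section at z = 0.4.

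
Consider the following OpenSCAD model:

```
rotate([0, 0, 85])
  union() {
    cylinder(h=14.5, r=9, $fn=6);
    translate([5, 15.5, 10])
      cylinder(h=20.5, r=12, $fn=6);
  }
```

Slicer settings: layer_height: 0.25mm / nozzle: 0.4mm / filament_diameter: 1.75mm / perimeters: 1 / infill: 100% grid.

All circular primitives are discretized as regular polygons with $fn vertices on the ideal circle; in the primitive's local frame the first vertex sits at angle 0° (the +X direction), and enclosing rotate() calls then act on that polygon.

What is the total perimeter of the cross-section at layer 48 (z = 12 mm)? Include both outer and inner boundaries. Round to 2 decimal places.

At z = 12 mm: the r=9 cylinder contributes a regular 6-gon of circumradius 9 (perimeter = 2·6·9.000·sin(180°/6) = 54.00 mm); the r=12 cylinder at (5, 15.5) contributes a regular 6-gon of circumradius 12 (perimeter = 2·6·12.000·sin(180°/6) = 72.00 mm); Combining (union): the regions partially overlap (shared area 18.94 mm²), so the edge portions inside another operand are dropped and the merged outline is re-measured after clipping — boundary = 105.69 mm; (rotated 85° about Z; rotation is an isometry so areas/perimeters/island counts are preserved). Overall, the cross-section is a single solid region. Total boundary length (outer) = 105.69 mm.

105.69 mm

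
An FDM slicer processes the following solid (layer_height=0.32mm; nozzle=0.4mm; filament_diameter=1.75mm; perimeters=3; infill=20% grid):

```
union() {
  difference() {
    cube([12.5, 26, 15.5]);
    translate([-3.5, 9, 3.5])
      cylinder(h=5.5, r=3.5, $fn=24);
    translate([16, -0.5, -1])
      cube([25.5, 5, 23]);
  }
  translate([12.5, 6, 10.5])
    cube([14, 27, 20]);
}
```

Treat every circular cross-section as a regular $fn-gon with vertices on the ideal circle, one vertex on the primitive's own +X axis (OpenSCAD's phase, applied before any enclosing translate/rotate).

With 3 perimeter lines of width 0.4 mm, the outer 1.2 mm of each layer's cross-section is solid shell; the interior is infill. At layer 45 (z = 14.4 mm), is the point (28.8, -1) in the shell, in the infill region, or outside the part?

outside

At z = 14.4 mm: the cube is present — its section is the full 12.5×26 rectangle; the cylinder at (-3.5, 9) is not intersected at this z (z outside [3.5, 9]); the 25.5×5 cube at (16, -0.5) contributes its full rectangle; Taking the first minus the rest: starting from the 12.5×26 cube, the 25.5×5 cube at (16, -0.5) misses the remaining region (no effect) — 1 connected region; the cube at (12.5, 6) is present — its section is the full 14×27 rectangle; Combining (union): the 2 present regions share edge segments without overlapping in area, so areas simply add but the touching pieces fuse into one outline (the shared edge portions become interior and drop out of the boundary) — 1 connected region. Overall, the cross-section is a single solid region. The nearest boundary edge runs (26.50, 33.00)→(26.50, 6.00); distance from the point to it = 7.37 mm. The point is not inside any of the regions above, so it lies outside the cross-section (7.37 mm from the nearest boundary).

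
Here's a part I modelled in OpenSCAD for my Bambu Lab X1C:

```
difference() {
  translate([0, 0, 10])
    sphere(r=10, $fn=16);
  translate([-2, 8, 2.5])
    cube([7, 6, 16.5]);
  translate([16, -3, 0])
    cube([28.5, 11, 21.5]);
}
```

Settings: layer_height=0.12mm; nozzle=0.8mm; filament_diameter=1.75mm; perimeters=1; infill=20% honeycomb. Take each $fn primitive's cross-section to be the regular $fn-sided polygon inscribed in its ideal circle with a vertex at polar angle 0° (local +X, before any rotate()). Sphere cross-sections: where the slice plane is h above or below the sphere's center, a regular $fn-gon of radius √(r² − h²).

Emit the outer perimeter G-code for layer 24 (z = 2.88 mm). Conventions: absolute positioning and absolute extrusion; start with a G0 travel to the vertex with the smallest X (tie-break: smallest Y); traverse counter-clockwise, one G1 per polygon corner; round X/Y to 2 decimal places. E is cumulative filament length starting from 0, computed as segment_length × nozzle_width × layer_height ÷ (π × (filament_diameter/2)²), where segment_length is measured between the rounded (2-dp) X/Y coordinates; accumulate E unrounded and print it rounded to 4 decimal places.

At z = 2.88 mm: the r=10 sphere slices to a regular 16-gon of circumradius 7.022 (√(r²−h²) with h=7.12 from center); the cube at (-2, 8) (footprint 7×6) is included at this height; the 28.5×11 cube at (16, -3) contributes its full rectangle; After the difference (first − rest): starting from the r=10 sphere, the 7×6 cube at (-2, 8) misses the remaining region (no effect); the 28.5×11 cube at (16, -3) misses the remaining region (no effect) — 1 connected region. The outline is a single polygon with 16 vertices. Extrusion per mm of travel: 0.8 × 0.12 / (π × 0.875²) = 0.039912. Accumulating E over each segment gives final E = 1.7504.

G0 X-7.02 Y0.00 Z2.88
G1 X-6.49 Y-2.69 E0.1094
G1 X-4.97 Y-4.97 E0.2188
G1 X-2.69 Y-6.49 E0.3282
G1 X0.00 Y-7.02 E0.4376
G1 X2.69 Y-6.49 E0.5470
G1 X4.97 Y-4.97 E0.6564
G1 X6.49 Y-2.69 E0.7658
G1 X7.02 Y0.00 E0.8752
G1 X6.49 Y2.69 E0.9846
G1 X4.97 Y4.97 E1.0940
G1 X2.69 Y6.49 E1.2033
G1 X0.00 Y7.02 E1.3128
G1 X-2.69 Y6.49 E1.4222
G1 X-4.97 Y4.97 E1.5316
G1 X-6.49 Y2.69 E1.6409
G1 X-7.02 Y0.00 E1.7504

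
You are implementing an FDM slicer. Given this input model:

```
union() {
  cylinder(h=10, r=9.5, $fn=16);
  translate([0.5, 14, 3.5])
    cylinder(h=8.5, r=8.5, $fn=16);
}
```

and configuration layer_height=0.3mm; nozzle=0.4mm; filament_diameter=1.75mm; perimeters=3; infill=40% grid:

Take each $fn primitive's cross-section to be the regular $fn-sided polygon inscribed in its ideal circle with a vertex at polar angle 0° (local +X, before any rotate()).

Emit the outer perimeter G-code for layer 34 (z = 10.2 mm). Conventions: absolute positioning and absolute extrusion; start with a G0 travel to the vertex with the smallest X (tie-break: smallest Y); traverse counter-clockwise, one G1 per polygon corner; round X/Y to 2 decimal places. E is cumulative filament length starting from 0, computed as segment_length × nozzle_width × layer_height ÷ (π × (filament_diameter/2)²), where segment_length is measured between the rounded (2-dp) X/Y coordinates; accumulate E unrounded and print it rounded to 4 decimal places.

G0 X-8.00 Y14.00 Z10.20
G1 X-7.35 Y10.75 E0.1654
G1 X-5.51 Y7.99 E0.3308
G1 X-2.75 Y6.15 E0.4963
G1 X0.50 Y5.50 E0.6617
G1 X3.75 Y6.15 E0.8270
G1 X6.51 Y7.99 E0.9925
G1 X8.35 Y10.75 E1.1580
G1 X9.00 Y14.00 E1.3234
G1 X8.35 Y17.25 E1.4887
G1 X6.51 Y20.01 E1.6542
G1 X3.75 Y21.85 E1.8197
G1 X0.50 Y22.50 E1.9851
G1 X-2.75 Y21.85 E2.1504
G1 X-5.51 Y20.01 E2.3159
G1 X-7.35 Y17.25 E2.4814
G1 X-8.00 Y14.00 E2.6468

At z = 10.2 mm: the cylinder is absent (z outside [0, 10]); the cylinder at (0.5, 14): section is a regular 16-gon, circumradius r=8.5; Combining (union): only the r=8.5 cylinder at (0.5, 14) is present, so the union is just that shape — 1 connected region. The outline is a single polygon with 16 vertices. Extrusion per mm of travel: 0.4 × 0.3 / (π × 0.875²) = 0.049890. Accumulating E over each segment gives final E = 2.6468.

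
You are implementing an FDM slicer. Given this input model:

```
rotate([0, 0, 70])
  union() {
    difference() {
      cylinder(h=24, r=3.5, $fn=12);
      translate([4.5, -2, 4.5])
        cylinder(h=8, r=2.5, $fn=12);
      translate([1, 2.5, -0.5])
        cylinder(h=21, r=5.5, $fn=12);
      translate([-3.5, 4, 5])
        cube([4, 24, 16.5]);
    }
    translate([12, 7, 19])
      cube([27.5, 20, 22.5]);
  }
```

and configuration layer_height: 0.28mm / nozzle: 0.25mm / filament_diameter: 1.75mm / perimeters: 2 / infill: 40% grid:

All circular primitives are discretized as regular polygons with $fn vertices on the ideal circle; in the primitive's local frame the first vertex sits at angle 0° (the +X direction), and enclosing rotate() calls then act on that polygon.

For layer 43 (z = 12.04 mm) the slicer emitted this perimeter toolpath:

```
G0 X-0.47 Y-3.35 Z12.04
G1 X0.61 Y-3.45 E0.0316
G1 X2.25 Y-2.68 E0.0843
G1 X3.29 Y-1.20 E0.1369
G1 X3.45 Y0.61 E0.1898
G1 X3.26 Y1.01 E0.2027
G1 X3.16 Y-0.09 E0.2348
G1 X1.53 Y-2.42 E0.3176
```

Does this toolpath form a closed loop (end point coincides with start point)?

Start point (G0): (-0.47, -3.35). End point (last G1): the path does not return to the start — open.

no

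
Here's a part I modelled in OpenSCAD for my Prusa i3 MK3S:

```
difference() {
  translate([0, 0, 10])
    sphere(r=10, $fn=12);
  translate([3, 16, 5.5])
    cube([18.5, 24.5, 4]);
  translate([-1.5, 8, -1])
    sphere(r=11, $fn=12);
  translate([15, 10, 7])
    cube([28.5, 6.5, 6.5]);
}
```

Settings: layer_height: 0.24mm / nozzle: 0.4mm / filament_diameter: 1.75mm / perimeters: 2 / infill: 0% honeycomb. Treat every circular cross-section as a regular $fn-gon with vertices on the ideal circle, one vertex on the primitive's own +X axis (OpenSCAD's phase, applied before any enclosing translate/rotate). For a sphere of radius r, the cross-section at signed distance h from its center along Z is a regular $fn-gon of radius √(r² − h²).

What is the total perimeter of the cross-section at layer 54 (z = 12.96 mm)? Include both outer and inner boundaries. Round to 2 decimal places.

At z = 12.96 mm: the r=10 sphere slices to a regular 12-gon of circumradius 9.552 (√(r²−h²) with h=2.96 from center) (perimeter = 2·12·9.552·sin(180°/12) = 59.33 mm); the cube at (3, 16) is absent (z outside [5.5, 9.5]); the sphere at (-1.5, 8) is absent (|z−center|=13.960 > r=11); the 28.5×6.5 cube at (15, 10) contributes its full rectangle (perimeter 70.00 mm); After the difference (first − rest): starting from the r=10 sphere, the 28.5×6.5 cube at (15, 10) misses the remaining region (no effect) — boundary = 59.33 mm. Overall, the cross-section is a single solid region. Total boundary length (outer) = 59.33 mm.

59.33 mm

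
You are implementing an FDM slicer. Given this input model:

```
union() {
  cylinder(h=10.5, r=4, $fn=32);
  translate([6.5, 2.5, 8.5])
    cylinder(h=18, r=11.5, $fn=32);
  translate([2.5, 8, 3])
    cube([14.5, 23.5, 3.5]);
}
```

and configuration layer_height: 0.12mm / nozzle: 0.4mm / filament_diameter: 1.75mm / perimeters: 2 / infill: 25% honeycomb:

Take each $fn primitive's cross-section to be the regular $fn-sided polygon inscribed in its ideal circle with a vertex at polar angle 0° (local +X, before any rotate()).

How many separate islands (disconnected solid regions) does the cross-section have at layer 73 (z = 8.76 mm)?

At z = 8.76 mm: the cylinder: section is a regular 32-gon, circumradius r=4; the r=11.5 cylinder at (6.5, 2.5) gives a regular 32-gon of circumradius 11.5 (constant along its height); the cube at (2.5, 8) is absent (z outside [3, 6.5]); Combining (union): the r=4 cylinder lies entirely inside the r=11.5 cylinder at (6.5, 2.5), so the union is just the r=11.5 cylinder at (6.5, 2.5) — 1 connected region. Overall, the cross-section is a single solid region. Island count = 1.

1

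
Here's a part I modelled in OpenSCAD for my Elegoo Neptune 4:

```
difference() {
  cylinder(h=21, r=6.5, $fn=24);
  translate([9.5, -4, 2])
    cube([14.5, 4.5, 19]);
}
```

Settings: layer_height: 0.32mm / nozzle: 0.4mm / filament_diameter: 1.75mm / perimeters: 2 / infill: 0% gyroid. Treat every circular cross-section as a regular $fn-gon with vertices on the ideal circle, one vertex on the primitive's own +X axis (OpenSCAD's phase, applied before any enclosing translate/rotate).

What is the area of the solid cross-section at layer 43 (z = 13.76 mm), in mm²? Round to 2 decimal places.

131.22 mm²

At z = 13.76 mm: the r=6.5 cylinder contributes a regular 24-gon of circumradius 6.5 (area = (24/2)·6.500²·sin(360°/24) = 131.22 mm²); the cube at (9.5, -4) (footprint 14.5×4.5) is included at this height (area 65.25 mm²); After the difference (first − rest): starting from the r=6.5 cylinder (131.22 mm²), the 14.5×4.5 cube at (9.5, -4) misses the remaining region (no effect) — area = 131.22 mm². Overall, the cross-section is a single solid region. Net area = 131.22 mm².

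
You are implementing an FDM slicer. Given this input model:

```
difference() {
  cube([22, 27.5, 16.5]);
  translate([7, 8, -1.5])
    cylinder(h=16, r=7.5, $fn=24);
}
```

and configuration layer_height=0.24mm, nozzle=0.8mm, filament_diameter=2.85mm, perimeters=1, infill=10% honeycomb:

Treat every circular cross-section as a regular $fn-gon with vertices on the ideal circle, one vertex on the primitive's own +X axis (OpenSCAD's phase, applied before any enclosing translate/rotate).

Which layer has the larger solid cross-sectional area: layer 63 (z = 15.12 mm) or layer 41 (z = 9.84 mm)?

Layer 63 (z = 15.12): the cube (footprint 22×27.5) is included at this height (area 605.00 mm²); the cylinder at (7, 8) does not reach this height (z outside [-1.5, 14.5]); Taking the first minus the rest: none of the subtracted shapes is present at this height, so the 22×27.5 cube is unchanged — area = 605.00 mm². So its area = 605.00 mm². Layer 41 (z = 9.84): the cube is present — its section is the full 22×27.5 rectangle (area 605.00 mm²); the r=7.5 cylinder at (7, 8) gives a regular 24-gon of circumradius 7.5 (constant along its height) (area = (24/2)·7.500²·sin(360°/24) = 174.70 mm²); Taking the first minus the rest: starting from the 22×27.5 cube (605.00 mm²), the r=7.5 cylinder at (7, 8) partially overlaps it — only the 173.11 mm² overlap (of its 174.70 mm²) is removed, clipping the outline — area = 431.89 mm². So its area = 431.89 mm². Layer 63 is larger (605.00 vs 431.89 mm²).

layer 63 (z = 15.12 mm)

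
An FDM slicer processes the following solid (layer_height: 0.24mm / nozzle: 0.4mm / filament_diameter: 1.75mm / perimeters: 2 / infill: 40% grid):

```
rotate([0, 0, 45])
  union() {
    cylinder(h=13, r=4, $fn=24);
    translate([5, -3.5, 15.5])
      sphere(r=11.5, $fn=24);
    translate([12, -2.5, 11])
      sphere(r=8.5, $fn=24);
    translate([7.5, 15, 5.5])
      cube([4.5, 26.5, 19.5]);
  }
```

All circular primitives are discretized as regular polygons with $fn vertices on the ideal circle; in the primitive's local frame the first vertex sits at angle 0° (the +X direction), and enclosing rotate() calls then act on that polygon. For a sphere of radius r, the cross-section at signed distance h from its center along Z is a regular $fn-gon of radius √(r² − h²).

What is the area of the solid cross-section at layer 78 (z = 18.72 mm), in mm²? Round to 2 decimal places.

At z = 18.72 mm: the cylinder is absent (z outside [0, 13]); the r=11.5 sphere at (5, -3.5) slices to a regular 24-gon of circumradius 11.040 (√(r²−h²) with h=3.22 from center) (area = (24/2)·11.040²·sin(360°/24) = 378.54 mm²); the r=8.5 sphere at (12, -2.5) slices to a regular 24-gon of circumradius 3.557 (√(r²−h²) with h=7.72 from center) (area = (24/2)·3.557²·sin(360°/24) = 39.29 mm²); the 4.5×26.5 cube at (7.5, 15) contributes its full rectangle (area 119.25 mm²); Merging all regions: the regions partially overlap — summed areas 537.09 mm² minus the doubly-counted overlap 39.29 mm² gives 497.79 mm² — area = 497.79 mm²; (rotated 45° about Z; rotation is an isometry so areas/perimeters/island counts are preserved). Overall, the cross-section has 2 separate islands. Net area = 497.79 mm².

497.79 mm²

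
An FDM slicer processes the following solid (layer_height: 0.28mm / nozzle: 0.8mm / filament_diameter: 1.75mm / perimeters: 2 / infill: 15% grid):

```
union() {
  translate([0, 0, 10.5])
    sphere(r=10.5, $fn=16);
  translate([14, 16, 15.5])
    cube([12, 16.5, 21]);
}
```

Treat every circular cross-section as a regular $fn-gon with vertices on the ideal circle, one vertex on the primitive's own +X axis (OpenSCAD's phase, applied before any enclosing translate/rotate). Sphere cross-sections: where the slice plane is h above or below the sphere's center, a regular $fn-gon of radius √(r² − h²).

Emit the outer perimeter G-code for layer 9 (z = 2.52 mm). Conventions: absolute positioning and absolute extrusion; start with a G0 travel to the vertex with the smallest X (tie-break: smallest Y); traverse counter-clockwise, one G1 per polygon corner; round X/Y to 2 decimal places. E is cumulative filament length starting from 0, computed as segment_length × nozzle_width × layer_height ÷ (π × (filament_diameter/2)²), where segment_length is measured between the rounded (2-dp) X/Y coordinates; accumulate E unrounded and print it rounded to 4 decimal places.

G0 X-6.82 Y0.00 Z2.52
G1 X-6.30 Y-2.61 E0.2478
G1 X-4.83 Y-4.83 E0.4958
G1 X-2.61 Y-6.30 E0.7438
G1 X0.00 Y-6.82 E0.9916
G1 X2.61 Y-6.30 E1.2394
G1 X4.83 Y-4.83 E1.4874
G1 X6.30 Y-2.61 E1.7354
G1 X6.82 Y0.00 E1.9832
G1 X6.30 Y2.61 E2.2311
G1 X4.83 Y4.83 E2.4790
G1 X2.61 Y6.30 E2.7270
G1 X0.00 Y6.82 E2.9748
G1 X-2.61 Y6.30 E3.2227
G1 X-4.83 Y4.83 E3.4706
G1 X-6.30 Y2.61 E3.7186
G1 X-6.82 Y0.00 E3.9664

At z = 2.52 mm: the r=10.5 sphere contributes a regular 16-gon of circumradius √(10.5²−7.98²) = 6.824; the cube at (14, 16) is not intersected at this z (z outside [15.5, 36.5]); Combining (union): only the r=10.5 sphere is present, so the union is just that shape — 1 connected region. The outline is a single polygon with 16 vertices. Extrusion per mm of travel: 0.8 × 0.28 / (π × 0.875²) = 0.093128. Accumulating E over each segment gives final E = 3.9664.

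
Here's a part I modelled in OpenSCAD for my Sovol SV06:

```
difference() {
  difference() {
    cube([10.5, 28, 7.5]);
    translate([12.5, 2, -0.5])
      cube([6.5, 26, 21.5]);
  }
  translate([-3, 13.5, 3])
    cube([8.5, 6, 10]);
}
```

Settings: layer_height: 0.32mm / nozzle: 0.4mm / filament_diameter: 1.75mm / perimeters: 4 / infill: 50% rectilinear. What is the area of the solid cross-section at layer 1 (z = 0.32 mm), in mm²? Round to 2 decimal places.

At z = 0.32 mm: the 10.5×28 cube contributes its full rectangle (area 294.00 mm²); the cube at (12.5, 2) is present — its section is the full 6.5×26 rectangle (area 169.00 mm²); After the difference (first − rest): starting from the 10.5×28 cube (294.00 mm²), the 6.5×26 cube at (12.5, 2) misses the remaining region (no effect) — area = 294.00 mm²; the cube at (-3, 13.5) does not reach this height (z outside [3, 13]); Taking the first minus the rest: none of the subtracted shapes is present at this height, so that combined region is unchanged — area = 294.00 mm². Overall, the cross-section is a single solid region. Net area = 294.00 mm².

294.00 mm²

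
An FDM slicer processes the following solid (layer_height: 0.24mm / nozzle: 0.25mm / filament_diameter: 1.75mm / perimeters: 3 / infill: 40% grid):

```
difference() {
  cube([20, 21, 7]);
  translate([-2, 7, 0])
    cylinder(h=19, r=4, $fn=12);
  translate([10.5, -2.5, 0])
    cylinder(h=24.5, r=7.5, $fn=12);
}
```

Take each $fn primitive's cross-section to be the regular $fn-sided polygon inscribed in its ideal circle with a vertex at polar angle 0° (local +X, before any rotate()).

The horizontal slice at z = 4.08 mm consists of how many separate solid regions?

1

At z = 4.08 mm: the cube (footprint 20×21) is included at this height; the r=4 cylinder at (-2, 7) contributes a regular 12-gon of circumradius 4; the r=7.5 cylinder at (10.5, -2.5) gives a regular 12-gon of circumradius 7.5 (constant along its height); After the difference (first − rest): starting from the 20×21 cube, the r=4 cylinder at (-2, 7) partially overlaps it — only the 9.07 mm² overlap (of its 48.00 mm²) is removed, clipping the outline; the r=7.5 cylinder at (10.5, -2.5) partially overlaps it — only the 48.55 mm² overlap (of its 168.75 mm²) is removed, clipping the outline — 1 connected region. The result has 1 disconnected region.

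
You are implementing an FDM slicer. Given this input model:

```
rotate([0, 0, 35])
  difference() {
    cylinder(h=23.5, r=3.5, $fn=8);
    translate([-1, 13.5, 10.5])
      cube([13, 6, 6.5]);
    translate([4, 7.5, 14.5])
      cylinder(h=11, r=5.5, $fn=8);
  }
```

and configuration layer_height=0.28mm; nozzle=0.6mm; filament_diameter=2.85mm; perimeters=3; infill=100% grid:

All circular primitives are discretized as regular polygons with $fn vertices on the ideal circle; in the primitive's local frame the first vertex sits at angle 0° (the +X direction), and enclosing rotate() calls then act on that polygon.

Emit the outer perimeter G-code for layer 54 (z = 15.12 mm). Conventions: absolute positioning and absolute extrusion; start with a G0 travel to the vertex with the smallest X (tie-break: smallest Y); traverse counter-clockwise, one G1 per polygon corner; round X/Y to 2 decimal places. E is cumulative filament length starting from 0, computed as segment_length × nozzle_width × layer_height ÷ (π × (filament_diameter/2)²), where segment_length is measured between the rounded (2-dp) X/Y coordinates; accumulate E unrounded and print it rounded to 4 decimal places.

At z = 15.12 mm: the cylinder: section is a regular 8-gon, circumradius r=3.5; the cube at (-1, 13.5) (footprint 13×6) is included at this height; the r=5.5 cylinder at (4, 7.5) gives a regular 8-gon of circumradius 5.5 (constant along its height); After the difference (first − rest): starting from the r=3.5 cylinder, the 13×6 cube at (-1, 13.5) misses the remaining region (no effect); the r=5.5 cylinder at (4, 7.5) misses the remaining region (no effect) — 1 connected region; (whole slice rotated 35° about Z — lengths, areas and connectivity unchanged). The outline is a single polygon with 8 vertices. Extrusion per mm of travel: 0.6 × 0.28 / (π × 1.425²) = 0.026335. Accumulating E over each segment gives final E = 0.5650.

G0 X-3.45 Y0.61 Z15.12
G1 X-2.87 Y-2.01 E0.0707
G1 X-0.61 Y-3.45 E0.1412
G1 X2.01 Y-2.87 E0.2119
G1 X3.45 Y-0.61 E0.2825
G1 X2.87 Y2.01 E0.3531
G1 X0.61 Y3.45 E0.4237
G1 X-2.01 Y2.87 E0.4944
G1 X-3.45 Y0.61 E0.5650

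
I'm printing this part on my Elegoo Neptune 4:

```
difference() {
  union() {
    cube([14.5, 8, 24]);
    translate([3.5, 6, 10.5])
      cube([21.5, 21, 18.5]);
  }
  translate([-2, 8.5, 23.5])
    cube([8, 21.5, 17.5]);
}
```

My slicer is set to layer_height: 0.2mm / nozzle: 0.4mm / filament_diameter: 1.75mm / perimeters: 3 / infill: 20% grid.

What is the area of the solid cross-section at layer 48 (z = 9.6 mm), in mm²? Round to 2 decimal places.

116.00 mm²

At z = 9.6 mm: the cube is present — its section is the full 14.5×8 rectangle (area 116.00 mm²); the cube at (3.5, 6) is not intersected at this z (z outside [10.5, 29]); Merging all regions: only the 14.5×8 cube is present, so the union is just that shape — area = 116.00 mm²; the cube at (-2, 8.5) is absent (z outside [23.5, 41]); Subtracting the remaining from the first: none of the subtracted shapes is present at this height, so that combined region is unchanged — area = 116.00 mm². Overall, the cross-section is a single solid region. Net area = 116.00 mm².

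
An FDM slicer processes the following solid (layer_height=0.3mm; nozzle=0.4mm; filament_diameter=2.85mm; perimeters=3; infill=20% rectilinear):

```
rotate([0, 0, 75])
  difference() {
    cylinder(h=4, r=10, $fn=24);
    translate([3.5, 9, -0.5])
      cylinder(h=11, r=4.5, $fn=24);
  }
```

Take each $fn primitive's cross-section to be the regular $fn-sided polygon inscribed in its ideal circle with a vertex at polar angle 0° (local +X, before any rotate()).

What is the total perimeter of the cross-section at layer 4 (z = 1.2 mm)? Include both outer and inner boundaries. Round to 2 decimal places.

66.03 mm

At z = 1.2 mm: the cylinder: section is a regular 24-gon, circumradius r=10 (perimeter = 2·24·10.000·sin(180°/24) = 62.65 mm); the cylinder at (3.5, 9): section is a regular 24-gon, circumradius r=4.5 (perimeter = 2·24·4.500·sin(180°/24) = 28.19 mm); Taking the first minus the rest: starting from the r=10 cylinder, the r=4.5 cylinder at (3.5, 9) partially overlaps it — only the 30.96 mm² overlap (of its 62.89 mm²) is removed, clipping the outline — boundary = 66.03 mm; (rotated 75° about Z; rotation is an isometry so areas/perimeters/island counts are preserved). Overall, the cross-section is a single solid region. Total boundary length (outer) = 66.03 mm.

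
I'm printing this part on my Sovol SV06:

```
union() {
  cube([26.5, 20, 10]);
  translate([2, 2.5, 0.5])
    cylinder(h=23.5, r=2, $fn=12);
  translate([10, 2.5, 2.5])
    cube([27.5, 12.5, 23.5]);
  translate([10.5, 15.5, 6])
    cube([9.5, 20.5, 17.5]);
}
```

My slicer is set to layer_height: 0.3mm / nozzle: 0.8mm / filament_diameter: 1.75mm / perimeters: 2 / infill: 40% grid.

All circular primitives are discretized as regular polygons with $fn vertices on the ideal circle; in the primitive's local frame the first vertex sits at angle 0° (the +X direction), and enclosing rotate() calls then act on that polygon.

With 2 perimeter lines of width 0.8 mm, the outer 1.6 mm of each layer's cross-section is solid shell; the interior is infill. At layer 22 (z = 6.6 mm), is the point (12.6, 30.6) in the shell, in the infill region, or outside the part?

At z = 6.6 mm: the cube (footprint 26.5×20) is included at this height; the cylinder at (2, 2.5): section is a regular 12-gon, circumradius r=2; the cube at (10, 2.5) is present — its section is the full 27.5×12.5 rectangle; the cube at (10.5, 15.5) is present — its section is the full 9.5×20.5 rectangle; Merging all regions: the regions partially overlap (shared area 261.00 mm²), so overlapping operands fuse into one piece — 1 connected region. Overall, the cross-section is a single solid region. The nearest boundary edge runs (10.50, 20.00)→(10.50, 36.00); distance from the point to it = 2.10 mm. The point is inside the cross-section and 2.10 mm from the nearest boundary — more than the 1.6 mm shell width (2 × 0.8), so it's in the infill interior.

infill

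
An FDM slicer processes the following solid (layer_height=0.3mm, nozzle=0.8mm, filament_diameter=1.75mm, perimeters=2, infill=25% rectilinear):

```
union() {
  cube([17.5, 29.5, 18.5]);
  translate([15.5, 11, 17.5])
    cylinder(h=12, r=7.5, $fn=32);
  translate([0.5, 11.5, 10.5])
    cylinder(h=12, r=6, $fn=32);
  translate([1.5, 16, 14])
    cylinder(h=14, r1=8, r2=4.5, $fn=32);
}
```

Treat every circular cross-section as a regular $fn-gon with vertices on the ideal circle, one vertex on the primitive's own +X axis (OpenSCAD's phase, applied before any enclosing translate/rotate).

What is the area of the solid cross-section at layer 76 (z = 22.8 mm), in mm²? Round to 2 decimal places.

280.59 mm²

At z = 22.8 mm: the cube is not intersected at this z (z outside [0, 18.5]); the r=7.5 cylinder at (15.5, 11) gives a regular 32-gon of circumradius 7.5 (constant along its height) (area = (32/2)·7.500²·sin(360°/32) = 175.58 mm²); the cylinder at (0.5, 11.5) does not reach this height (z outside [10.5, 22.5]); the cone at (1.5, 16) contributes a regular 32-gon of circumradius 5.800 (interpolated between r1=8 and r2=4.5 at t=0.629) (area = (32/2)·5.800²·sin(360°/32) = 105.01 mm²); Combining (union): the 2 present regions are separate (no shared area or edge), so areas and boundary lengths simply add and each stays a separate island — area = 280.59 mm². Overall, the cross-section has 2 separate islands. Net area = 280.59 mm².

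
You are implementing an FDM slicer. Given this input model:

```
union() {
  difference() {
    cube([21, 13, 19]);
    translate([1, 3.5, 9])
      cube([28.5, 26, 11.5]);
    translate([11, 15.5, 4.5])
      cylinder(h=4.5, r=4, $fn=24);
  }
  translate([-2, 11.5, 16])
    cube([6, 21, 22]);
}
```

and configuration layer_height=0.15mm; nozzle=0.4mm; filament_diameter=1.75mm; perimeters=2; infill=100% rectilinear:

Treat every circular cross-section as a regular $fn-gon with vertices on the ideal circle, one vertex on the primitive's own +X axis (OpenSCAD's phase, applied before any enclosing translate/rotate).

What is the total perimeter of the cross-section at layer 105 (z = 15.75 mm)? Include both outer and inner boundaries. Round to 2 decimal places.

At z = 15.75 mm: the cube (footprint 21×13) is included at this height (perimeter 68.00 mm); the cube at (1, 3.5) is present — its section is the full 28.5×26 rectangle (perimeter 109.00 mm); the cylinder at (11, 15.5) is absent (z outside [4.5, 9]); Taking the first minus the rest: starting from the 21×13 cube, the 28.5×26 cube at (1, 3.5) partially overlaps it — only the 190.00 mm² overlap (of its 741.00 mm²) is removed, clipping the outline — boundary = 68.00 mm; the cube at (-2, 11.5) does not reach this height (z outside [16, 38]); Taking the union: only the result so far is present, so the union is just that shape — boundary = 68.00 mm. Overall, the cross-section is a single solid region. Total boundary length (outer) = 68.00 mm.

68.00 mm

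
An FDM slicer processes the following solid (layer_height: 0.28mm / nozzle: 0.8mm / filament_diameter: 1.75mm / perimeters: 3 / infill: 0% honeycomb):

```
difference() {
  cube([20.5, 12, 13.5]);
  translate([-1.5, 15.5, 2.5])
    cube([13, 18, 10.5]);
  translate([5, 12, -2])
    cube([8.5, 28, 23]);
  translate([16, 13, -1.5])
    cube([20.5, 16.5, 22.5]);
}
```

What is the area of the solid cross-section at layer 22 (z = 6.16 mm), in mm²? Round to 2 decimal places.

At z = 6.16 mm: the cube (footprint 20.5×12) is included at this height (area 246.00 mm²); the cube at (-1.5, 15.5) (footprint 13×18) is included at this height (area 234.00 mm²); the cube at (5, 12) is present — its section is the full 8.5×28 rectangle (area 238.00 mm²); the cube at (16, 13) (footprint 20.5×16.5) is included at this height (area 338.25 mm²); Subtracting the remaining from the first: starting from the 20.5×12 cube (246.00 mm²), the 13×18 cube at (-1.5, 15.5) misses the remaining region (no effect); the 8.5×28 cube at (5, 12) misses the remaining region (no effect); the 20.5×16.5 cube at (16, 13) misses the remaining region (no effect) — area = 246.00 mm². Overall, the cross-section is a single solid region. Net area = 246.00 mm².

246.00 mm²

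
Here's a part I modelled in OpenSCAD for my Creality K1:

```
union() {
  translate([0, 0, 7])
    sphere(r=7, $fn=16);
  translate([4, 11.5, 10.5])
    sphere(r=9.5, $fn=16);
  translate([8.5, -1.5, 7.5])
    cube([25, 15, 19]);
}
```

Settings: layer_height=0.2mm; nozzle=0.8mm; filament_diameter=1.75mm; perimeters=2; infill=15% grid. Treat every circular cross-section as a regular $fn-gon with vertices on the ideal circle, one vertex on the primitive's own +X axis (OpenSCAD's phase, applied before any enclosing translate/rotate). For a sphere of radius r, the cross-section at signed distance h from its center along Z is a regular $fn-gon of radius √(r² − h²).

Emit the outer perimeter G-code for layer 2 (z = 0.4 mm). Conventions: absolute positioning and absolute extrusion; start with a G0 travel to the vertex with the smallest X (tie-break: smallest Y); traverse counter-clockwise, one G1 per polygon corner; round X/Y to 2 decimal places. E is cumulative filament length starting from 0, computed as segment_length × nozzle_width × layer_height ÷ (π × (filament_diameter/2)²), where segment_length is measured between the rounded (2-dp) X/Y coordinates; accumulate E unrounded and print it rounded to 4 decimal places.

G0 X-2.33 Y0.00 Z0.40
G1 X-2.15 Y-0.89 E0.0604
G1 X-1.65 Y-1.65 E0.1209
G1 X-0.89 Y-2.15 E0.1814
G1 X0.00 Y-2.33 E0.2418
G1 X0.89 Y-2.15 E0.3022
G1 X1.65 Y-1.65 E0.3628
G1 X2.15 Y-0.89 E0.4233
G1 X2.33 Y0.00 E0.4837
G1 X2.15 Y0.89 E0.5441
G1 X1.65 Y1.65 E0.6046
G1 X0.89 Y2.15 E0.6651
G1 X0.00 Y2.33 E0.7255
G1 X-0.89 Y2.15 E0.7859
G1 X-1.65 Y1.65 E0.8464
G1 X-2.15 Y0.89 E0.9069
G1 X-2.33 Y0.00 E0.9673

At z = 0.4 mm: the r=7 sphere slices to a regular 16-gon of circumradius 2.332 (√(r²−h²) with h=6.6 from center); the sphere at (4, 11.5) does not reach this height (|z−center|=10.100 > r=9.5); the cube at (8.5, -1.5) does not reach this height (z outside [7.5, 26.5]); Combining (union): only the r=7 sphere is present, so the union is just that shape — 1 connected region. The outline is a single polygon with 16 vertices. Extrusion per mm of travel: 0.8 × 0.2 / (π × 0.875²) = 0.066520. Accumulating E over each segment gives final E = 0.9673.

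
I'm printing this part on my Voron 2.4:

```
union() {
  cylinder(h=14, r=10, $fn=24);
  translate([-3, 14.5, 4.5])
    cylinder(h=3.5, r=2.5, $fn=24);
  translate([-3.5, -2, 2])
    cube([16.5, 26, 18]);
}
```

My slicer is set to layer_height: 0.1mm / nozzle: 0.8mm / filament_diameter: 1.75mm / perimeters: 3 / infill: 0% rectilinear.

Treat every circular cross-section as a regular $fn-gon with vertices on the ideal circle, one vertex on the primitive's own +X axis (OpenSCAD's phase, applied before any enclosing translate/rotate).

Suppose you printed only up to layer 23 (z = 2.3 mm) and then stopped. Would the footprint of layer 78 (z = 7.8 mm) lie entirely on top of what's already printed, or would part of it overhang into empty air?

part overhangs

Compare the two slices. At z = 2.3: the r=10 cylinder gives a regular 24-gon of circumradius 10 (constant along its height) (area = (24/2)·10.000²·sin(360°/24) = 310.58 mm²); the cylinder at (-3, 14.5) is absent (z outside [4.5, 8]); the 16.5×26 cube at (-3.5, -2) contributes its full rectangle (area 429.00 mm²); Combining (union): the regions partially overlap — summed areas 739.58 mm² minus the doubly-counted overlap 138.46 mm² gives 601.12 mm² — area = 601.12 mm². At z = 7.8: the r=10 cylinder gives a regular 24-gon of circumradius 10 (constant along its height) (area = (24/2)·10.000²·sin(360°/24) = 310.58 mm²); the r=2.5 cylinder at (-3, 14.5) gives a regular 24-gon of circumradius 2.5 (constant along its height) (area = (24/2)·2.500²·sin(360°/24) = 19.41 mm²); the cube at (-3.5, -2) (footprint 16.5×26) is included at this height (area 429.00 mm²); Combining (union): the regions partially overlap — summed areas 758.99 mm² minus the doubly-counted overlap 150.63 mm² gives 608.36 mm² — area = 608.36 mm². Checking containment: at z = 7.8 the cross-section extends beyond the z = 2.3 cross-section by about 7.24 mm².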